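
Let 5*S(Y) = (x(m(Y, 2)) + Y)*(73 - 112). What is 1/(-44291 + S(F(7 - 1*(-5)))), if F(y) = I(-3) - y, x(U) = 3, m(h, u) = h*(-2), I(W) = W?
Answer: -5/220987 ≈ -2.2626e-5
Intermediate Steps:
m(h, u) = -2*h
F(y) = -3 - y
S(Y) = -117/5 - 39*Y/5 (S(Y) = ((3 + Y)*(73 - 112))/5 = ((3 + Y)*(-39))/5 = (-117 - 39*Y)/5 = -117/5 - 39*Y/5)
1/(-44291 + S(F(7 - 1*(-5)))) = 1/(-44291 + (-117/5 - 39*(-3 - (7 - 1*(-5)))/5)) = 1/(-44291 + (-117/5 - 39*(-3 - (7 + 5))/5)) = 1/(-44291 + (-117/5 - 39*(-3 - 1*12)/5)) = 1/(-44291 + (-117/5 - 39*(-3 - 12)/5)) = 1/(-44291 + (-117/5 - 39/5*(-15))) = 1/(-44291 + (-117/5 + 117)) = 1/(-44291 + 468/5) = 1/(-220987/5) = -5/220987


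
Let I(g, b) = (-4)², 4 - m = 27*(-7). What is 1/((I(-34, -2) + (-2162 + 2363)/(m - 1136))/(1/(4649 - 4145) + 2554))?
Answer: 1213845631/7503048 ≈ 161.78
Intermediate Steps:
m = 193 (m = 4 - 27*(-7) = 4 - 1*(-189) = 4 + 189 = 193)
I(g, b) = 16
1/((I(-34, -2) + (-2162 + 2363)/(m - 1136))/(1/(4649 - 4145) + 2554)) = 1/((16 + (-2162 + 2363)/(193 - 1136))/(1/(4649 - 4145) + 2554)) = 1/((16 + 201/(-943))/(1/504 + 2554)) = 1/((16 + 201*(-1/943))/(1/504 + 2554)) = 1/((16 - 201/943)/(1287217/504)) = 1/((14887/943)*(504/1287217)) = 1/(7503048/1213845631) = 1213845631/7503048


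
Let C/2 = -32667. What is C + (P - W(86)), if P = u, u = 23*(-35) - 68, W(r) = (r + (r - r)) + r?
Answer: -66379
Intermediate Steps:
C = -65334 (C = 2*(-32667) = -65334)
W(r) = 2*r (W(r) = (r + 0) + r = r + r = 2*r)
u = -873 (u = -805 - 68 = -873)
P = -873
C + (P - W(86)) = -65334 + (-873 - 2*86) = -65334 + (-873 - 1*172) = -65334 + (-873 - 172) = -65334 - 1045 = -66379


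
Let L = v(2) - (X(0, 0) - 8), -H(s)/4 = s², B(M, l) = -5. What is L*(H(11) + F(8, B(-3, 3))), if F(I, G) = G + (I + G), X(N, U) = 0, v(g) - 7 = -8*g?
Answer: 486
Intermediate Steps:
v(g) = 7 - 8*g
F(I, G) = I + 2*G (F(I, G) = G + (G + I) = I + 2*G)
H(s) = -4*s²
L = -1 (L = (7 - 8*2) - (0 - 8) = (7 - 16) - 1*(-8) = -9 + 8 = -1)
L*(H(11) + F(8, B(-3, 3))) = -(-4*11² + (8 + 2*(-5))) = -(-4*121 + (8 - 10)) = -(-484 - 2) = -1*(-486) = 486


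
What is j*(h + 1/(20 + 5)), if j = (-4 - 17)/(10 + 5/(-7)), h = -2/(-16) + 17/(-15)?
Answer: 28469/13000 ≈ 2.1899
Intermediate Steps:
h = -121/120 (h = -2*(-1/16) + 17*(-1/15) = ⅛ - 17/15 = -121/120 ≈ -1.0083)
j = -147/65 (j = -21/(10 + 5*(-⅐)) = -21/(10 - 5/7) = -21/65/7 = -21*7/65 = -147/65 ≈ -2.2615)
j*(h + 1/(20 + 5)) = -147*(-121/120 + 1/(20 + 5))/65 = -147*(-121/120 + 1/25)/65 = -147/65*(-581/600) = 28469/13000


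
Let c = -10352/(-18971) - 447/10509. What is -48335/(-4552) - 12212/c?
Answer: -3692575400904617/152202388104 ≈ -24261.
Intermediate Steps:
c = 33436377/66455413 (c = -10352*(-1/18971) - 447*1/10509 = 10352/18971 - 149/3503 = 33436377/66455413 ≈ 0.50314)
-48335/(-4552) - 12212/c = -48335/(-4552) - 12212/33436377/66455413 = -48335*(-1/4552) - 12212*66455413/33436377 = 48335/4552 - 811553503556/33436377 = -3692575400904617/152202388104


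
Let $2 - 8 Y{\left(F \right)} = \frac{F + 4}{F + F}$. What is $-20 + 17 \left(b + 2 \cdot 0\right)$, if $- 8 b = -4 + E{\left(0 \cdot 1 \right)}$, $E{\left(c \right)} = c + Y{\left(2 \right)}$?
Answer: $- \frac{1489}{128} \approx -11.633$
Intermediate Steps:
$Y{\left(F \right)} = \frac{1}{4} - \frac{4 + F}{16 F}$ ($Y{\left(F \right)} = \frac{1}{4} - \frac{\left(F + 4\right) \frac{1}{F + F}}{8} = \frac{1}{4} - \frac{\left(4 + F\right) \frac{1}{2 F}}{8} = \frac{1}{4} - \frac{\frac{1}{2} \frac{1}{F} \left(4 + F\right)}{8} = \frac{1}{4} - \frac{4 + F}{16 F}$)
$E{\left(c \right)} = \frac{1}{16} + c$ ($E{\left(c \right)} = c + \frac{-4 + 3 \cdot 2}{16 \cdot 2} = c + \frac{1}{16} \cdot \frac{1}{2} \left(-4 + 6\right) = c + \frac{1}{16} \cdot \frac{1}{2} \cdot 2 = c + \frac{1}{16} = \frac{1}{16} + c$)
$b = \frac{63}{128}$ ($b = - \frac{-4 + \left(\frac{1}{16} + 0 \cdot 1\right)}{8} = - \frac{-4 + \left(\frac{1}{16} + 0\right)}{8} = - \frac{-4 + \frac{1}{16}}{8} = \left(- \frac{1}{8}\right) \left(- \frac{63}{16}\right) = \frac{63}{128} \approx 0.49219$)
$-20 + 17 \left(b + 2 \cdot 0\right) = -20 + 17 \left(\frac{63}{128} + 2 \cdot 0\right) = -20 + 17 \left(\frac{63}{128} + 0\right) = -20 + 17 \cdot \frac{63}{128} = -20 + \frac{1071}{128} = - \frac{1489}{128}$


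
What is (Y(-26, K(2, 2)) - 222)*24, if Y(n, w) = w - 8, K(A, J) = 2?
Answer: -5472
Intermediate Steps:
Y(n, w) = -8 + w
(Y(-26, K(2, 2)) - 222)*24 = ((-8 + 2) - 222)*24 = (-6 - 222)*24 = -228*24 = -5472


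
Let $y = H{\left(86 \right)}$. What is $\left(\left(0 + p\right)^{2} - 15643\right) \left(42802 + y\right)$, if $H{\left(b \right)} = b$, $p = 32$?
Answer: $-626979672$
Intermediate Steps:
$y = 86$
$\left(\left(0 + p\right)^{2} - 15643\right) \left(42802 + y\right) = \left(\left(0 + 32\right)^{2} - 15643\right) \left(42802 + 86\right) = \left(32^{2} - 15643\right) 42888 = \left(1024 - 15643\right) 42888 = \left(-14619\right) 42888 = -626979672$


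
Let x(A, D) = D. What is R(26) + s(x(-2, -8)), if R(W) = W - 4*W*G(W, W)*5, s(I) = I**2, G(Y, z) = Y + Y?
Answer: -26950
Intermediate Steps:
G(Y, z) = 2*Y
R(W) = W - 40*W**2 (R(W) = W - 4*W*(2*W)*5 = W - 4*2*W**2*5 = W - 40*W**2)
R(26) + s(x(-2, -8)) = 26*(1 - 40*26) + (-8)**2 = 26*(1 - 1040) + 64 = 26*(-1039) + 64 = -27014 + 64 = -26950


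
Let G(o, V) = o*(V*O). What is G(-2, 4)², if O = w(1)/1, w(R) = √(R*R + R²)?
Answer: 128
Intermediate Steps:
w(R) = √2*√(R²) (w(R) = √(R² + R²) = √(2*R²) = √2*√(R²))
O = √2 (O = (√2*√(1²))/1 = (√2*√1)*1 = (√2*1)*1 = √2*1 = √2 ≈ 1.4142)
G(o, V) = V*o*√2 (G(o, V) = o*(V*√2) = V*o*√2)
G(-2, 4)² = (4*(-2)*√2)² = (-8*√2)² = 128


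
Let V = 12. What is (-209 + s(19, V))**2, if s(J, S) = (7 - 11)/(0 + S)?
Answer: 394384/9 ≈ 43820.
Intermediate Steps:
s(J, S) = -4/S
(-209 + s(19, V))**2 = (-209 - 4/12)**2 = (-209 - 4*1/12)**2 = (-209 - 1/3)**2 = (-628/3)**2 = 394384/9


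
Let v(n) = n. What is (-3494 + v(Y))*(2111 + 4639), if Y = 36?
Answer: -23341500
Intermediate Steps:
(-3494 + v(Y))*(2111 + 4639) = (-3494 + 36)*(2111 + 4639) = -3458*6750 = -23341500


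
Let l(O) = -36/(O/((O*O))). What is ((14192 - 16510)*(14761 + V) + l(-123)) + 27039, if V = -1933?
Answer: -29703837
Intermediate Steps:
l(O) = -36*O (l(O) = -36/(O/(O²)) = -36/(O/O²) = -36/(1/O) = -36*O)
((14192 - 16510)*(14761 + V) + l(-123)) + 27039 = ((14192 - 16510)*(14761 - 1933) - 36*(-123)) + 27039 = (-2318*12828 + 4428) + 27039 = (-29735304 + 4428) + 27039 = -29730876 + 27039 = -29703837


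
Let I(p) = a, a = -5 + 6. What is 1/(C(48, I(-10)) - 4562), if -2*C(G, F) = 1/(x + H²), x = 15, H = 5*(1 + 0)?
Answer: -80/364961 ≈ -0.00021920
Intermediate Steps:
a = 1
H = 5 (H = 5*1 = 5)
I(p) = 1
C(G, F) = -1/80 (C(G, F) = -1/(2*(15 + 5²)) = -1/(2*(15 + 25)) = -½/40 = -½*1/40 = -1/80)
1/(C(48, I(-10)) - 4562) = 1/(-1/80 - 4562) = 1/(-364961/80) = -80/364961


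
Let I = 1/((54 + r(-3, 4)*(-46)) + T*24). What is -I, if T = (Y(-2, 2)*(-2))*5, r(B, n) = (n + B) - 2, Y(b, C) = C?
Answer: 1/380 ≈ 0.0026316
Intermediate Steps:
r(B, n) = -2 + B + n (r(B, n) = (B + n) - 2 = -2 + B + n)
T = -20 (T = (2*(-2))*5 = -4*5 = -20)
I = -1/380 (I = 1/((54 + (-2 - 3 + 4)*(-46)) - 20*24) = 1/((54 - 1*(-46)) - 480) = 1/((54 + 46) - 480) = 1/(100 - 480) = 1/(-380) = -1/380 ≈ -0.0026316)
-I = -1*(-1/380) = 1/380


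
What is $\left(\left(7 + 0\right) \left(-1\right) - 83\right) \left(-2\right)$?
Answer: $180$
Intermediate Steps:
$\left(\left(7 + 0\right) \left(-1\right) - 83\right) \left(-2\right) = \left(7 \left(-1\right) - 83\right) \left(-2\right) = \left(-7 - 83\right) \left(-2\right) = \left(-90\right) \left(-2\right) = 180$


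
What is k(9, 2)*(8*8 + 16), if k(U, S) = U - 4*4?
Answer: -560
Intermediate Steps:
k(U, S) = -16 + U (k(U, S) = U - 16 = -16 + U)
k(9, 2)*(8*8 + 16) = (-16 + 9)*(8*8 + 16) = -7*(64 + 16) = -7*80 = -560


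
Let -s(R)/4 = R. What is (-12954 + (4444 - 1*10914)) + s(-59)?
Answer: -19188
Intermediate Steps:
s(R) = -4*R
(-12954 + (4444 - 1*10914)) + s(-59) = (-12954 + (4444 - 1*10914)) - 4*(-59) = (-12954 + (4444 - 10914)) + 236 = (-12954 - 6470) + 236 = -19424 + 236 = -19188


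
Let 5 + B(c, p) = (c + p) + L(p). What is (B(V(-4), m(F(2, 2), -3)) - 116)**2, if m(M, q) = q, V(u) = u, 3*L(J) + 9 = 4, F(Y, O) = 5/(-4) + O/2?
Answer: 151321/9 ≈ 16813.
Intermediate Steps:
F(Y, O) = -5/4 + O/2 (F(Y, O) = 5*(-1/4) + O*(1/2) = -5/4 + O/2)
L(J) = -5/3 (L(J) = -3 + (1/3)*4 = -3 + 4/3 = -5/3)
B(c, p) = -20/3 + c + p (B(c, p) = -5 + ((c + p) - 5/3) = -5 + (-5/3 + c + p) = -20/3 + c + p)
(B(V(-4), m(F(2, 2), -3)) - 116)**2 = ((-20/3 - 4 - 3) - 116)**2 = (-41/3 - 116)**2 = (-389/3)**2 = 151321/9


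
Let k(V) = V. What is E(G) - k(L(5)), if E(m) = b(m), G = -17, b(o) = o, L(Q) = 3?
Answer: -20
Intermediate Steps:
E(m) = m
E(G) - k(L(5)) = -17 - 1*3 = -17 - 3 = -20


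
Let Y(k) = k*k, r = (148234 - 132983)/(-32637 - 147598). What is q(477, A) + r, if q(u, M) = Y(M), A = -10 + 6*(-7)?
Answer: 487340189/180235 ≈ 2703.9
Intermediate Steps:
r = -15251/180235 (r = 15251/(-180235) = 15251*(-1/180235) = -15251/180235 ≈ -0.084617)
Y(k) = k**2
A = -52 (A = -10 - 42 = -52)
q(u, M) = M**2
q(477, A) + r = (-52)**2 - 15251/180235 = 2704 - 15251/180235 = 487340189/180235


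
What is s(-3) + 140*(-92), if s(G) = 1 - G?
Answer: -12876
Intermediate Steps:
s(-3) + 140*(-92) = (1 - 1*(-3)) + 140*(-92) = (1 + 3) - 12880 = 4 - 12880 = -12876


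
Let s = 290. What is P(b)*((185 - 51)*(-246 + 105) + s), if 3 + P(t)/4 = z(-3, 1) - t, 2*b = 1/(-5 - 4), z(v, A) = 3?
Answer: -37208/9 ≈ -4134.2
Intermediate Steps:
b = -1/18 (b = 1/(2*(-5 - 4)) = (½)/(-9) = (½)*(-⅑) = -1/18 ≈ -0.055556)
P(t) = -4*t (P(t) = -12 + 4*(3 - t) = -12 + (12 - 4*t) = -4*t)
P(b)*((185 - 51)*(-246 + 105) + s) = (-4*(-1/18))*((185 - 51)*(-246 + 105) + 290) = 2*(134*(-141) + 290)/9 = 2*(-18894 + 290)/9 = (2/9)*(-18604) = -37208/9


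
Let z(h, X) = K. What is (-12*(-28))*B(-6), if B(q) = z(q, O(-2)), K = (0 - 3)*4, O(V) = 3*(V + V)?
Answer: -4032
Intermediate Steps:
O(V) = 6*V (O(V) = 3*(2*V) = 6*V)
K = -12 (K = -3*4 = -12)
z(h, X) = -12
B(q) = -12
(-12*(-28))*B(-6) = -12*(-28)*(-12) = 336*(-12) = -4032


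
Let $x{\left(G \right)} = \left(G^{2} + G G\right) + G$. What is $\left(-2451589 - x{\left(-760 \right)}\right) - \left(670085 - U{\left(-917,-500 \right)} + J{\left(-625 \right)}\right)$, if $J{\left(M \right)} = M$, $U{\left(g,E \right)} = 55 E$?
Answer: $-4302989$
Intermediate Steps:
$x{\left(G \right)} = G + 2 G^{2}$ ($x{\left(G \right)} = \left(G^{2} + G^{2}\right) + G = 2 G^{2} + G = G + 2 G^{2}$)
$\left(-2451589 - x{\left(-760 \right)}\right) - \left(670085 - U{\left(-917,-500 \right)} + J{\left(-625 \right)}\right) = \left(-2451589 - - 760 \left(1 + 2 \left(-760\right)\right)\right) + \left(\left(\left(-637884 - 32201\right) + 55 \left(-500\right)\right) - -625\right) = \left(-2451589 - - 760 \left(1 - 1520\right)\right) + \left(\left(-670085 - 27500\right) + 625\right) = \left(-2451589 - \left(-760\right) \left(-1519\right)\right) + \left(-697585 + 625\right) = \left(-2451589 - 1154440\right) - 696960 = -3606029 - 696960 = -4302989$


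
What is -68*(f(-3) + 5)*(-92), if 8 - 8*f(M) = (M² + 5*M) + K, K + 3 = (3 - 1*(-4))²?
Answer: 6256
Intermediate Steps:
K = 46 (K = -3 + (3 - 1*(-4))² = -3 + (3 + 4)² = -3 + 7² = -3 + 49 = 46)
f(M) = -19/4 - 5*M/8 - M²/8 (f(M) = 1 - ((M² + 5*M) + 46)/8 = 1 - (46 + M² + 5*M)/8 = 1 + (-23/4 - 5*M/8 - M²/8) = -19/4 - 5*M/8 - M²/8)
-68*(f(-3) + 5)*(-92) = -68*((-19/4 - 5/8*(-3) - ⅛*(-3)²) + 5)*(-92) = -68*((-19/4 + 15/8 - ⅛*9) + 5)*(-92) = -68*((-19/4 + 15/8 - 9/8) + 5)*(-92) = -68*(-4 + 5)*(-92) = -68*1*(-92) = -68*(-92) = 6256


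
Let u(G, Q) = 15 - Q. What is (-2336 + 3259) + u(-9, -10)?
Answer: 948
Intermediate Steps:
(-2336 + 3259) + u(-9, -10) = (-2336 + 3259) + (15 - 1*(-10)) = 923 + (15 + 10) = 923 + 25 = 948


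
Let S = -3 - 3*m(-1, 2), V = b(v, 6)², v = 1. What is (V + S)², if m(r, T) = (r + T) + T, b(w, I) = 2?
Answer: 64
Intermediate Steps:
V = 4 (V = 2² = 4)
m(r, T) = r + 2*T (m(r, T) = (T + r) + T = r + 2*T)
S = -12 (S = -3 - 3*(-1 + 2*2) = -3 - 3*(-1 + 4) = -3 - 3*3 = -3 - 9 = -12)
(V + S)² = (4 - 12)² = (-8)² = 64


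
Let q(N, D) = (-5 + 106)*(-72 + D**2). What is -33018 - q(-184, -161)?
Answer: -2643767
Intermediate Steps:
q(N, D) = -7272 + 101*D**2 (q(N, D) = 101*(-72 + D**2) = -7272 + 101*D**2)
-33018 - q(-184, -161) = -33018 - (-7272 + 101*(-161)**2) = -33018 - (-7272 + 101*25921) = -33018 - (-7272 + 2618021) = -33018 - 1*2610749 = -33018 - 2610749 = -2643767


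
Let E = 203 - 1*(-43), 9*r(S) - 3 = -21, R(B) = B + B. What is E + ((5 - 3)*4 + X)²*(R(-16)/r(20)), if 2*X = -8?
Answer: 502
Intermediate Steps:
R(B) = 2*B
r(S) = -2 (r(S) = ⅓ + (⅑)*(-21) = ⅓ - 7/3 = -2)
X = -4 (X = (½)*(-8) = -4)
E = 246 (E = 203 + 43 = 246)
E + ((5 - 3)*4 + X)²*(R(-16)/r(20)) = 246 + ((5 - 3)*4 - 4)²*((2*(-16))/(-2)) = 246 + (2*4 - 4)²*(-32*(-½)) = 246 + (8 - 4)²*16 = 246 + 4²*16 = 246 + 16*16 = 246 + 256 = 502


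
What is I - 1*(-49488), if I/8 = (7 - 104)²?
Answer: 124760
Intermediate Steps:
I = 75272 (I = 8*(7 - 104)² = 8*(-97)² = 8*9409 = 75272)
I - 1*(-49488) = 75272 - 1*(-49488) = 75272 + 49488 = 124760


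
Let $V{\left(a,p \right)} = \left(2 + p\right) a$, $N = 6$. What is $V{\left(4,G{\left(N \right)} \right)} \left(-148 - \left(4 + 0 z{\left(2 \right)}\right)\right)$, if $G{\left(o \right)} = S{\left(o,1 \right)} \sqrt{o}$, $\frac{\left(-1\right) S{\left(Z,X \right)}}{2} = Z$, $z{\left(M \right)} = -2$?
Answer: $-1216 + 7296 \sqrt{6} \approx 16655.0$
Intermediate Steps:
$S{\left(Z,X \right)} = - 2 Z$
$G{\left(o \right)} = - 2 o^{\frac{3}{2}}$ ($G{\left(o \right)} = - 2 o \sqrt{o} = - 2 o^{\frac{3}{2}}$)
$V{\left(a,p \right)} = a \left(2 + p\right)$
$V{\left(4,G{\left(N \right)} \right)} \left(-148 - \left(4 + 0 z{\left(2 \right)}\right)\right) = 4 \left(2 - 2 \cdot 6^{\frac{3}{2}}\right) \left(-148 + \left(0 \left(-2\right) - 4\right)\right) = 4 \left(2 - 2 \cdot 6 \sqrt{6}\right) \left(-148 + \left(0 - 4\right)\right) = 4 \left(2 - 12 \sqrt{6}\right) \left(-148 - 4\right) = \left(8 - 48 \sqrt{6}\right) \left(-152\right) = -1216 + 7296 \sqrt{6}$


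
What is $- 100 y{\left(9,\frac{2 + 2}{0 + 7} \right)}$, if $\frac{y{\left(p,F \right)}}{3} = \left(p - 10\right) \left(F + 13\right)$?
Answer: $\frac{28500}{7} \approx 4071.4$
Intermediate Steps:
$y{\left(p,F \right)} = 3 \left(-10 + p\right) \left(13 + F\right)$ ($y{\left(p,F \right)} = 3 \left(p - 10\right) \left(F + 13\right) = 3 \left(-10 + p\right) \left(13 + F\right)$)
$- 100 y{\left(9,\frac{2 + 2}{0 + 7} \right)} = - 100 \left(-390 - 30 \frac{2 + 2}{0 + 7} + 39 \cdot 9 + 3 \frac{2 + 2}{0 + 7} \cdot 9\right) = - 100 \left(-390 - 30 \cdot \frac{4}{7} + 351 + 3 \cdot \frac{4}{7} \cdot 9\right) = - 100 \left(-390 - 30 \cdot 4 \cdot \frac{1}{7} + 351 + 3 \cdot 4 \cdot \frac{1}{7} \cdot 9\right) = - 100 \left(-390 - \frac{120}{7} + 351 + 3 \cdot \frac{4}{7} \cdot 9\right) = - 100 \left(-390 - \frac{120}{7} + 351 + \frac{108}{7}\right) = \left(-100\right) \left(- \frac{285}{7}\right) = \frac{28500}{7}$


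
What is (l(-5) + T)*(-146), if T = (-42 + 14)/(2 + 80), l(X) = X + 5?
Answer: 2044/41 ≈ 49.854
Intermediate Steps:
l(X) = 5 + X
T = -14/41 (T = -28/82 = -28*1/82 = -14/41 ≈ -0.34146)
(l(-5) + T)*(-146) = ((5 - 5) - 14/41)*(-146) = (0 - 14/41)*(-146) = -14/41*(-146) = 2044/41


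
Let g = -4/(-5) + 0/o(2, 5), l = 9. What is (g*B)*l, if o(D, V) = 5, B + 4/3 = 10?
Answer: 312/5 ≈ 62.400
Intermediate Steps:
B = 26/3 (B = -4/3 + 10 = 26/3 ≈ 8.6667)
g = ⅘ (g = -4/(-5) + 0/5 = -4*(-⅕) + 0*(⅕) = ⅘ + 0 = ⅘ ≈ 0.80000)
(g*B)*l = ((⅘)*(26/3))*9 = (104/15)*9 = 312/5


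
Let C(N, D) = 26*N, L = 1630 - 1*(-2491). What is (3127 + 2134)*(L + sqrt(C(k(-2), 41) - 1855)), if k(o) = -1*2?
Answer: 21680581 + 5261*I*sqrt(1907) ≈ 2.1681e+7 + 2.2974e+5*I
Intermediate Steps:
k(o) = -2
L = 4121 (L = 1630 + 2491 = 4121)
(3127 + 2134)*(L + sqrt(C(k(-2), 41) - 1855)) = (3127 + 2134)*(4121 + sqrt(26*(-2) - 1855)) = 5261*(4121 + sqrt(-52 - 1855)) = 5261*(4121 + sqrt(-1907)) = 5261*(4121 + I*sqrt(1907)) = 21680581 + 5261*I*sqrt(1907)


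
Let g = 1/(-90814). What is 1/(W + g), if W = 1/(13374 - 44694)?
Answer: -1422147240/61067 ≈ -23288.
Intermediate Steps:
g = -1/90814 ≈ -1.1012e-5
W = -1/31320 (W = 1/(-31320) = -1/31320 ≈ -3.1928e-5)
1/(W + g) = 1/(-1/31320 - 1/90814) = 1/(-61067/1422147240) = -1422147240/61067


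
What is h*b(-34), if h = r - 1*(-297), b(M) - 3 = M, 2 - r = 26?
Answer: -8463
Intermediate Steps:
r = -24 (r = 2 - 1*26 = 2 - 26 = -24)
b(M) = 3 + M
h = 273 (h = -24 - 1*(-297) = -24 + 297 = 273)
h*b(-34) = 273*(3 - 34) = 273*(-31) = -8463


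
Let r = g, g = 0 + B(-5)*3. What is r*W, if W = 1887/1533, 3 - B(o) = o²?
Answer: -41514/511 ≈ -81.241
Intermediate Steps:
B(o) = 3 - o²
g = -66 (g = 0 + (3 - 1*(-5)²)*3 = 0 + (3 - 1*25)*3 = 0 + (3 - 25)*3 = 0 - 22*3 = 0 - 66 = -66)
r = -66
W = 629/511 (W = 1887*(1/1533) = 629/511 ≈ 1.2309)
r*W = -66*629/511 = -41514/511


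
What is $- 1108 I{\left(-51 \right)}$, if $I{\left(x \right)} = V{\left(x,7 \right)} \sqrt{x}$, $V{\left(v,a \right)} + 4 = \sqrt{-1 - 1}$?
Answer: $1108 \sqrt{102} + 4432 i \sqrt{51} \approx 11190.0 + 31651.0 i$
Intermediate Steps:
$V{\left(v,a \right)} = -4 + i \sqrt{2}$ ($V{\left(v,a \right)} = -4 + \sqrt{-1 - 1} = -4 + \sqrt{-2} = -4 + i \sqrt{2}$)
$I{\left(x \right)} = \sqrt{x} \left(-4 + i \sqrt{2}\right)$ ($I{\left(x \right)} = \left(-4 + i \sqrt{2}\right) \sqrt{x} = \sqrt{x} \left(-4 + i \sqrt{2}\right)$)
$- 1108 I{\left(-51 \right)} = - 1108 \sqrt{-51} \left(-4 + i \sqrt{2}\right) = - 1108 i \sqrt{51} \left(-4 + i \sqrt{2}\right)$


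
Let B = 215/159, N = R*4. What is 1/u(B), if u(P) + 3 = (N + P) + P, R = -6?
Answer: -159/3863 ≈ -0.041160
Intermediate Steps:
N = -24 (N = -6*4 = -24)
B = 215/159 (B = 215*(1/159) = 215/159 ≈ 1.3522)
u(P) = -27 + 2*P (u(P) = -3 + ((-24 + P) + P) = -3 + (-24 + 2*P) = -27 + 2*P)
1/u(B) = 1/(-27 + 2*(215/159)) = 1/(-27 + 430/159) = 1/(-3863/159) = -159/3863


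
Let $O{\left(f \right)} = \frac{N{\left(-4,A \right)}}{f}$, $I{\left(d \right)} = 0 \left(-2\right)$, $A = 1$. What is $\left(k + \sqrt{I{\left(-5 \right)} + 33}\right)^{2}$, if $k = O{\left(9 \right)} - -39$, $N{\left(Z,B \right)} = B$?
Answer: $\frac{126577}{81} + \frac{704 \sqrt{33}}{9} \approx 2012.0$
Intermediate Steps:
$I{\left(d \right)} = 0$
$O{\left(f \right)} = \frac{1}{f}$ ($O{\left(f \right)} = 1 \frac{1}{f} = \frac{1}{f}$)
$k = \frac{352}{9}$ ($k = \frac{1}{9} - -39 = \frac{1}{9} + 39 = \frac{352}{9} \approx 39.111$)
$\left(k + \sqrt{I{\left(-5 \right)} + 33}\right)^{2} = \left(\frac{352}{9} + \sqrt{0 + 33}\right)^{2} = \left(\frac{352}{9} + \sqrt{33}\right)^{2}$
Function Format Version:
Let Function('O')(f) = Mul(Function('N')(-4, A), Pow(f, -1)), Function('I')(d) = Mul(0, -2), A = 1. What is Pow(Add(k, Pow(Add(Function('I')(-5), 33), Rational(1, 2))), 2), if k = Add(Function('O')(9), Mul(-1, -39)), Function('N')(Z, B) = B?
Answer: Add(Rational(126577, 81), Mul(Rational(704, 9), Pow(33, Rational(1, 2)))) ≈ 2012.0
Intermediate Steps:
Function('I')(d) = 0
Function('O')(f) = Pow(f, -1) (Function('O')(f) = Mul(1, Pow(f, -1)) = Pow(f, -1))
k = Rational(352, 9) (k = Add(Pow(9, -1), Mul(-1, -39)) = Add(Rational(1, 9), 39) = Rational(352, 9) ≈ 39.111)
Pow(Add(k, Pow(Add(Function('I')(-5), 33), Rational(1, 2))), 2) = Pow(Add(Rational(352, 9), Pow(Add(0, 33), Rational(1, 2))), 2) = Pow(Add(Rational(352, 9), Pow(33, Rational(1, 2))), 2)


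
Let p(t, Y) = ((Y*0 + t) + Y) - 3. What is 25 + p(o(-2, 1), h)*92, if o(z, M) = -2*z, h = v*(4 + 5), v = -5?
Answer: -4023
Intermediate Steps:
h = -45 (h = -5*(4 + 5) = -5*9 = -45)
p(t, Y) = -3 + Y + t (p(t, Y) = ((0 + t) + Y) - 3 = (t + Y) - 3 = (Y + t) - 3 = -3 + Y + t)
25 + p(o(-2, 1), h)*92 = 25 + (-3 - 45 - 2*(-2))*92 = 25 + (-3 - 45 + 4)*92 = 25 - 44*92 = 25 - 4048 = -4023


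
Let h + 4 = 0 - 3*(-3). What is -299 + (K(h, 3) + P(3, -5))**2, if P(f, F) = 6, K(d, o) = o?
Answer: -218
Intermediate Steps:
h = 5 (h = -4 + (0 - 3*(-3)) = -4 + (0 + 9) = -4 + 9 = 5)
-299 + (K(h, 3) + P(3, -5))**2 = -299 + (3 + 6)**2 = -299 + 9**2 = -299 + 81 = -218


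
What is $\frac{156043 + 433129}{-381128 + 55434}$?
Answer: $- \frac{294586}{162847} \approx -1.809$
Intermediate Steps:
$\frac{156043 + 433129}{-381128 + 55434} = \frac{589172}{-325694} = 589172 \left(- \frac{1}{325694}\right) = - \frac{294586}{162847}$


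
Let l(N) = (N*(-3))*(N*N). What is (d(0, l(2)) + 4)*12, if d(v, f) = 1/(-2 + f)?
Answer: 618/13 ≈ 47.538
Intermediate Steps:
l(N) = -3*N³ (l(N) = (-3*N)*N² = -3*N³)
(d(0, l(2)) + 4)*12 = (1/(-2 - 3*2³) + 4)*12 = (1/(-2 - 3*8) + 4)*12 = (1/(-2 - 24) + 4)*12 = (1/(-26) + 4)*12 = (-1/26 + 4)*12 = (103/26)*12 = 618/13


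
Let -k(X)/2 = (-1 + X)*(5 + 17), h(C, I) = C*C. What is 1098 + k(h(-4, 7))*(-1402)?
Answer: 926418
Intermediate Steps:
h(C, I) = C²
k(X) = 44 - 44*X (k(X) = -2*(-1 + X)*(5 + 17) = -2*(-1 + X)*22 = -2*(-22 + 22*X) = 44 - 44*X)
1098 + k(h(-4, 7))*(-1402) = 1098 + (44 - 44*(-4)²)*(-1402) = 1098 + (44 - 44*16)*(-1402) = 1098 + (44 - 704)*(-1402) = 1098 - 660*(-1402) = 1098 + 925320 = 926418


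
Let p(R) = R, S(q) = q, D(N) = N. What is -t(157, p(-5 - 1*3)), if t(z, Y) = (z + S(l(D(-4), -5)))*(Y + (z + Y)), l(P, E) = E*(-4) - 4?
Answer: -24393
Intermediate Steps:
l(P, E) = -4 - 4*E (l(P, E) = -4*E - 4 = -4 - 4*E)
t(z, Y) = (16 + z)*(z + 2*Y) (t(z, Y) = (z + (-4 - 4*(-5)))*(Y + (z + Y)) = (z + (-4 + 20))*(Y + (Y + z)) = (z + 16)*(z + 2*Y) = (16 + z)*(z + 2*Y))
-t(157, p(-5 - 1*3)) = -(157**2 + 16*157 + 32*(-5 - 1*3) + 2*(-5 - 1*3)*157) = -(24649 + 2512 + 32*(-5 - 3) + 2*(-5 - 3)*157) = -(24649 + 2512 + 32*(-8) + 2*(-8)*157) = -(24649 + 2512 - 256 - 2512) = -1*24393 = -24393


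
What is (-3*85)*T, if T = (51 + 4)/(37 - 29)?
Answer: -14025/8 ≈ -1753.1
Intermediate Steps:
T = 55/8 ≈ 6.8750
(-3*85)*T = -3*85*(55/8) = -255*55/8 = -14025/8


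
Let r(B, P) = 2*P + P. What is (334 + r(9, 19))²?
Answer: 152881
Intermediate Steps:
r(B, P) = 3*P
(334 + r(9, 19))² = (334 + 3*19)² = (334 + 57)² = 391² = 152881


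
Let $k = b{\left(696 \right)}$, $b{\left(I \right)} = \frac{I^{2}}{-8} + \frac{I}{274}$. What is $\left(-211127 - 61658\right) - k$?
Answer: $- \frac{29076269}{137} \approx -2.1224 \cdot 10^{5}$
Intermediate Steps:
$b{\left(I \right)} = - \frac{I^{2}}{8} + \frac{I}{274}$ ($b{\left(I \right)} = I^{2} \left(- \frac{1}{8}\right) + I \frac{1}{274} = - \frac{I^{2}}{8} + \frac{I}{274}$)
$k = - \frac{8295276}{137}$ ($k = \frac{1}{1096} \cdot 696 \left(4 - 95352\right) = \frac{1}{1096} \cdot 696 \left(-95348\right) = - \frac{8295276}{137} \approx -60549.0$)
$\left(-211127 - 61658\right) - k = \left(-211127 - 61658\right) - - \frac{8295276}{137} = \left(-211127 - 61658\right) + \frac{8295276}{137} = -272785 + \frac{8295276}{137} = - \frac{29076269}{137}$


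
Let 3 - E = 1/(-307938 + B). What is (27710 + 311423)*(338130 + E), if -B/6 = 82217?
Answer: 91879840304313493/801240 ≈ 1.1467e+11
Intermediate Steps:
B = -493302 (B = -6*82217 = -493302)
E = 2403721/801240 (E = 3 - 1/(-307938 - 493302) = 3 - 1/(-801240) = 3 - 1*(-1/801240) = 3 + 1/801240 = 2403721/801240 ≈ 3.0000)
(27710 + 311423)*(338130 + E) = (27710 + 311423)*(338130 + 2403721/801240) = 339133*(270925684921/801240) = 91879840304313493/801240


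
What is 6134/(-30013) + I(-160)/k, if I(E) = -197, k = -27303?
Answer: -161564041/819444939 ≈ -0.19716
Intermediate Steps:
6134/(-30013) + I(-160)/k = 6134/(-30013) - 197/(-27303) = 6134*(-1/30013) - 197*(-1/27303) = -6134/30013 + 197/27303 = -161564041/819444939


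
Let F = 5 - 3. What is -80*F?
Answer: -160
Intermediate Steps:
F = 2
-80*F = -80*2 = -160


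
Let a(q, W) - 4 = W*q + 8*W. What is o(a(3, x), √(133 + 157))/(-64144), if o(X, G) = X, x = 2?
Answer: -13/32072 ≈ -0.00040534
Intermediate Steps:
a(q, W) = 4 + 8*W + W*q (a(q, W) = 4 + (W*q + 8*W) = 4 + (8*W + W*q) = 4 + 8*W + W*q)
o(a(3, x), √(133 + 157))/(-64144) = (4 + 8*2 + 2*3)/(-64144) = (4 + 16 + 6)*(-1/64144) = 26*(-1/64144) = -13/32072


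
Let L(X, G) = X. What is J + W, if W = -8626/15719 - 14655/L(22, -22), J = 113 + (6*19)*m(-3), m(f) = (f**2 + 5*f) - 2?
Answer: -46078209/31438 ≈ -1465.7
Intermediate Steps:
m(f) = -2 + f**2 + 5*f
J = -799 (J = 113 + (6*19)*(-2 + (-3)**2 + 5*(-3)) = 113 + 114*(-2 + 9 - 15) = 113 + 114*(-8) = 113 - 912 = -799)
W = -20959247/31438 (W = -8626/15719 - 14655/22 = -20959247/31438 ≈ -666.69)
J + W = -799 - 20959247/31438 = -46078209/31438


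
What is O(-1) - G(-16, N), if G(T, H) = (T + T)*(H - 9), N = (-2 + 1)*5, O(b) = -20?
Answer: -468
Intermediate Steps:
N = -5 (N = -1*5 = -5)
G(T, H) = 2*T*(-9 + H) (G(T, H) = (2*T)*(-9 + H) = 2*T*(-9 + H))
O(-1) - G(-16, N) = -20 - 2*(-16)*(-9 - 5) = -20 - 2*(-16)*(-14) = -20 - 1*448 = -20 - 448 = -468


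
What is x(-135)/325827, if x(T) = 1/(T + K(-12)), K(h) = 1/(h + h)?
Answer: -8/352001769 ≈ -2.2727e-8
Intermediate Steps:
K(h) = 1/(2*h)
x(T) = 1/(-1/24 + T) (x(T) = 1/(T + (½)/(-12)) = 1/(T + (½)*(-1/12)) = 1/(T - 1/24) = 1/(-1/24 + T))
x(-135)/325827 = (24/(-1 + 24*(-135)))/325827 = (24/(-1 - 3240))*(1/325827) = (24/(-3241))*(1/325827) = (24*(-1/3241))*(1/325827) = -24/3241*1/325827 = -8/352001769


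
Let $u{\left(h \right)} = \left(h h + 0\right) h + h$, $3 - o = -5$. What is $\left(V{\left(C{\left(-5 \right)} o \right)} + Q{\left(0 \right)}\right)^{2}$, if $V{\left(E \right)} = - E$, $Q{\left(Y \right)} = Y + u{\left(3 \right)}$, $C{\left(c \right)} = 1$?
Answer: $484$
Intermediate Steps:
$o = 8$ ($o = 3 - -5 = 3 + 5 = 8$)
$u{\left(h \right)} = h + h^{3}$ ($u{\left(h \right)} = \left(h^{2} + 0\right) h + h = h^{2} h + h = h^{3} + h = h + h^{3}$)
$Q{\left(Y \right)} = 30 + Y$ ($Q{\left(Y \right)} = Y + \left(3 + 3^{3}\right) = Y + \left(3 + 27\right) = Y + 30 = 30 + Y$)
$\left(V{\left(C{\left(-5 \right)} o \right)} + Q{\left(0 \right)}\right)^{2} = \left(- 1 \cdot 8 + \left(30 + 0\right)\right)^{2} = \left(\left(-1\right) 8 + 30\right)^{2} = \left(-8 + 30\right)^{2} = 22^{2} = 484$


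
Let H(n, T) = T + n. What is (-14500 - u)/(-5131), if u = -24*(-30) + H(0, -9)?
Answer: 2173/733 ≈ 2.9645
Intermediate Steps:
u = 711 (u = -24*(-30) + (-9 + 0) = 720 - 9 = 711)
(-14500 - u)/(-5131) = (-14500 - 1*711)/(-5131) = (-14500 - 711)*(-1/5131) = -15211*(-1/5131) = 2173/733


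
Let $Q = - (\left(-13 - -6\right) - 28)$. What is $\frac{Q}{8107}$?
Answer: $\frac{35}{8107} \approx 0.0043173$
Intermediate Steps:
$Q = 35$ ($Q = - (\left(-13 + 6\right) - 28) = - (-7 - 28) = \left(-1\right) \left(-35\right) = 35$)
$\frac{Q}{8107} = \frac{35}{8107}$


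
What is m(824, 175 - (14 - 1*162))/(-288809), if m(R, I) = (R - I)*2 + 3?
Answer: -1005/288809 ≈ -0.0034798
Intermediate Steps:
m(R, I) = 3 - 2*I + 2*R (m(R, I) = (-2*I + 2*R) + 3 = 3 - 2*I + 2*R)
m(824, 175 - (14 - 1*162))/(-288809) = (3 - 2*(175 - (14 - 1*162)) + 2*824)/(-288809) = (3 - 2*(175 - (14 - 162)) + 1648)*(-1/288809) = (3 - 2*(175 - 1*(-148)) + 1648)*(-1/288809) = (3 - 2*(175 + 148) + 1648)*(-1/288809) = (3 - 2*323 + 1648)*(-1/288809) = (3 - 646 + 1648)*(-1/288809) = 1005*(-1/288809) = -1005/288809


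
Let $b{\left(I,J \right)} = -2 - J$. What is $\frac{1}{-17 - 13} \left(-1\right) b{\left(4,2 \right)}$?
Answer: $- \frac{2}{15} \approx -0.13333$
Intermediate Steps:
$\frac{1}{-17 - 13} \left(-1\right) b{\left(4,2 \right)} = \frac{1}{-17 - 13} \left(-1\right) \left(-2 - 2\right) = \frac{1}{-30} \left(-1\right) \left(-2 - 2\right) = \left(- \frac{1}{30}\right) \left(-1\right) \left(-4\right) = \frac{1}{30} \left(-4\right) = - \frac{2}{15}$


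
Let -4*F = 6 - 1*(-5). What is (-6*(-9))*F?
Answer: -297/2 ≈ -148.50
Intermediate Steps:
F = -11/4 (F = -(6 - 1*(-5))/4 = -(6 + 5)/4 = -¼*11 = -11/4 ≈ -2.7500)
(-6*(-9))*F = -6*(-9)*(-11/4) = 54*(-11/4) = -297/2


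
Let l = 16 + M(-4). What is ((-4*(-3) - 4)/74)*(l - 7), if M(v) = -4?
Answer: 20/37 ≈ 0.54054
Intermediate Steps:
l = 12 (l = 16 - 4 = 12)
((-4*(-3) - 4)/74)*(l - 7) = ((-4*(-3) - 4)/74)*(12 - 7) = ((12 - 4)*(1/74))*5 = (8*(1/74))*5 = (4/37)*5 = 20/37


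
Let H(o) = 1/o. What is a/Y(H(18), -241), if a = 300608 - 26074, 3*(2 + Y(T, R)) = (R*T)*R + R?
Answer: 14824836/53635 ≈ 276.40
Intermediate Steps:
Y(T, R) = -2 + R/3 + T*R²/3 (Y(T, R) = -2 + ((R*T)*R + R)/3 = -2 + (T*R² + R)/3 = -2 + (R + T*R²)/3 = -2 + (R/3 + T*R²/3) = -2 + R/3 + T*R²/3)
a = 274534
a/Y(H(18), -241) = 274534/(-2 + (⅓)*(-241) + (⅓)*(-241)²/18) = 274534/(-2 - 241/3 + (⅓)*(1/18)*58081) = 274534/(-2 - 241/3 + 58081/54) = 274534/(53635/54) = 274534*(54/53635) = 14824836/53635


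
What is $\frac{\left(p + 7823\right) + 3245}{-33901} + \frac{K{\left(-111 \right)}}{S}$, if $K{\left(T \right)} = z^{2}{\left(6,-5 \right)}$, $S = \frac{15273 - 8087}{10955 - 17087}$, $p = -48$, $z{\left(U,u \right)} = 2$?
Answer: $- \frac{15701956}{4200217} \approx -3.7384$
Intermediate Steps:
$S = - \frac{3593}{3066}$ ($S = \frac{7186}{-6132} = 7186 \left(- \frac{1}{6132}\right) = - \frac{3593}{3066} \approx -1.1719$)
$K{\left(T \right)} = 4$ ($K{\left(T \right)} = 2^{2} = 4$)
$\frac{\left(p + 7823\right) + 3245}{-33901} + \frac{K{\left(-111 \right)}}{S} = \frac{\left(-48 + 7823\right) + 3245}{-33901} + \frac{4}{- \frac{3593}{3066}} = \left(7775 + 3245\right) \left(- \frac{1}{33901}\right) + 4 \left(- \frac{3066}{3593}\right) = 11020 \left(- \frac{1}{33901}\right) - \frac{12264}{3593} = - \frac{380}{1169} - \frac{12264}{3593} = - \frac{15701956}{4200217}$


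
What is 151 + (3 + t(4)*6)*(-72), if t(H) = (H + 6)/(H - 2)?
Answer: -2225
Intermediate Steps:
t(H) = (6 + H)/(-2 + H)
151 + (3 + t(4)*6)*(-72) = 151 + (3 + ((6 + 4)/(-2 + 4))*6)*(-72) = 151 + (3 + (10/2)*6)*(-72) = 151 + (3 + ((½)*10)*6)*(-72) = 151 + (3 + 5*6)*(-72) = 151 + (3 + 30)*(-72) = 151 + 33*(-72) = 151 - 2376 = -2225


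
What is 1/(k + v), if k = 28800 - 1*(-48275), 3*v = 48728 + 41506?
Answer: 1/107153 ≈ 9.3324e-6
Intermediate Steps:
v = 30078 (v = (48728 + 41506)/3 = (⅓)*90234 = 30078)
k = 77075 (k = 28800 + 48275 = 77075)
1/(k + v) = 1/(77075 + 30078) = 1/107153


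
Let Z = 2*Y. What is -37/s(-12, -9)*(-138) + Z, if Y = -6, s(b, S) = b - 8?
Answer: -2673/10 ≈ -267.30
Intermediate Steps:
s(b, S) = -8 + b
Z = -12 (Z = 2*(-6) = -12)
-37/s(-12, -9)*(-138) + Z = -37/(-8 - 12)*(-138) - 12 = -37/(-20)*(-138) - 12 = -37*(-1/20)*(-138) - 12 = (37/20)*(-138) - 12 = -2553/10 - 12 = -2673/10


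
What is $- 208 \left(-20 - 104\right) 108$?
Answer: $2785536$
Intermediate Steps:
$- 208 \left(-20 - 104\right) 108 = \left(-208\right) \left(-124\right) 108 = 25792 \cdot 108 = 2785536$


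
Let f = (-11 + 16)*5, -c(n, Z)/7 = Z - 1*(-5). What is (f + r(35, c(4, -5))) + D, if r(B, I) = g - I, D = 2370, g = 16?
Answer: 2411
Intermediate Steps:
c(n, Z) = -35 - 7*Z (c(n, Z) = -7*(Z - 1*(-5)) = -7*(Z + 5) = -7*(5 + Z) = -35 - 7*Z)
r(B, I) = 16 - I
f = 25 (f = 5*5 = 25)
(f + r(35, c(4, -5))) + D = (25 + (16 - (-35 - 7*(-5)))) + 2370 = (25 + (16 - (-35 + 35))) + 2370 = (25 + (16 - 1*0)) + 2370 = (25 + (16 + 0)) + 2370 = (25 + 16) + 2370 = 41 + 2370 = 2411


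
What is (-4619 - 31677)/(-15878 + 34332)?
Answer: -18148/9227 ≈ -1.9668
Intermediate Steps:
(-4619 - 31677)/(-15878 + 34332) = -36296/18454 = -36296*1/18454 = -18148/9227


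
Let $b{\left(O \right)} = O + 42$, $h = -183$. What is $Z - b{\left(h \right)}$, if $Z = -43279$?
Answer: $-43138$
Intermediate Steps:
$b{\left(O \right)} = 42 + O$
$Z - b{\left(h \right)} = -43279 - \left(42 - 183\right) = -43279 - -141 = -43279 + 141 = -43138$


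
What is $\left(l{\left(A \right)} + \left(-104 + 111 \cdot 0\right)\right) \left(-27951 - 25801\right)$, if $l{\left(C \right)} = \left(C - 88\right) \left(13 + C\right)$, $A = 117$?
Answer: $-197054832$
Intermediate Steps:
$l{\left(C \right)} = \left(-88 + C\right) \left(13 + C\right)$
$\left(l{\left(A \right)} + \left(-104 + 111 \cdot 0\right)\right) \left(-27951 - 25801\right) = \left(\left(-1144 + 117^{2} - 8775\right) + \left(-104 + 111 \cdot 0\right)\right) \left(-27951 - 25801\right) = \left(\left(-1144 + 13689 - 8775\right) + \left(-104 + 0\right)\right) \left(-53752\right) = \left(3770 - 104\right) \left(-53752\right) = 3666 \left(-53752\right) = -197054832$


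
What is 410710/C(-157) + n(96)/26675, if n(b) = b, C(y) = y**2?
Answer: 10958055554/657512075 ≈ 16.666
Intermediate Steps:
410710/C(-157) + n(96)/26675 = 410710/((-157)**2) + 96/26675 = 410710/24649 + 96*(1/26675) = 410710*(1/24649) + 96/26675 = 410710/24649 + 96/26675 = 10958055554/657512075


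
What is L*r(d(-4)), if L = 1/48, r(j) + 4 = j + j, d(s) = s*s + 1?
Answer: 5/8 ≈ 0.62500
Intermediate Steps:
d(s) = 1 + s² (d(s) = s² + 1 = 1 + s²)
r(j) = -4 + 2*j (r(j) = -4 + (j + j) = -4 + 2*j)
L = 1/48 ≈ 0.020833
L*r(d(-4)) = (-4 + 2*(1 + (-4)²))/48 = (-4 + 2*(1 + 16))/48 = (-4 + 2*17)/48 = (-4 + 34)/48 = (1/48)*30 = 5/8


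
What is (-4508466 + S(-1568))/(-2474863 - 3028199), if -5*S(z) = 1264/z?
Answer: 2209148261/2696500380 ≈ 0.81927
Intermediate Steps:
S(z) = -1264/(5*z)
(-4508466 + S(-1568))/(-2474863 - 3028199) = (-4508466 - 1264/5/(-1568))/(-2474863 - 3028199) = (-4508466 - 1264/5*(-1/1568))/(-5503062) = (-4508466 + 79/490)*(-1/5503062) = -2209148261/490*(-1/5503062) = 2209148261/2696500380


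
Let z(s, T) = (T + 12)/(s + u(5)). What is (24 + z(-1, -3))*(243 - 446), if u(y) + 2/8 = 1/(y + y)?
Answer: -75516/23 ≈ -3283.3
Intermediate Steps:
u(y) = -1/4 + 1/(2*y) (u(y) = -1/4 + 1/(y + y) = -1/4 + 1/(2*y))
z(s, T) = (12 + T)/(-3/20 + s) (z(s, T) = (T + 12)/(s + (1/4)*(2 - 1*5)/5) = (12 + T)/(s + (1/4)*(1/5)*(2 - 5)) = (12 + T)/(s + (1/4)*(1/5)*(-3)) = (12 + T)/(s - 3/20) = (12 + T)/(-3/20 + s))
(24 + z(-1, -3))*(243 - 446) = (24 + 20*(12 - 3)/(-3 + 20*(-1)))*(243 - 446) = (24 + 20*9/(-3 - 20))*(-203) = (24 + 20*9/(-23))*(-203) = (24 + 20*(-1/23)*9)*(-203) = (24 - 180/23)*(-203) = (372/23)*(-203) = -75516/23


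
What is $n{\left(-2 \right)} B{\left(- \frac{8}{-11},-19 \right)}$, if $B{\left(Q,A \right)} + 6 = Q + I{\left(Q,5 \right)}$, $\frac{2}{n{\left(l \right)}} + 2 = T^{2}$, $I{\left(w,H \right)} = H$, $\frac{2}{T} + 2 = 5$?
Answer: $\frac{27}{77} \approx 0.35065$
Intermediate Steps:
$T = \frac{2}{3}$ ($T = \frac{2}{-2 + 5} = \frac{2}{3} \approx 0.66667$)
$n{\left(l \right)} = - \frac{9}{7}$ ($n{\left(l \right)} = \frac{2}{-2 + \left(\frac{2}{3}\right)^{2}} = \frac{2}{-2 + \frac{4}{9}} = \frac{2}{- \frac{14}{9}} = 2 \left(- \frac{9}{14}\right) = - \frac{9}{7}$)
$B{\left(Q,A \right)} = -1 + Q$ ($B{\left(Q,A \right)} = -6 + \left(Q + 5\right) = -6 + \left(5 + Q\right) = -1 + Q$)
$n{\left(-2 \right)} B{\left(- \frac{8}{-11},-19 \right)} = - \frac{9 \left(-1 - \frac{8}{-11}\right)}{7} = - \frac{9 \left(-1 - - \frac{8}{11}\right)}{7} = - \frac{9 \left(-1 + \frac{8}{11}\right)}{7} = \left(- \frac{9}{7}\right) \left(- \frac{3}{11}\right) = \frac{27}{77}$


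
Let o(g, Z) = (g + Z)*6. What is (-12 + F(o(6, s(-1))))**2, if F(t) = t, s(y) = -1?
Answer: 324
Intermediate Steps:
o(g, Z) = 6*Z + 6*g (o(g, Z) = (Z + g)*6 = 6*Z + 6*g)
(-12 + F(o(6, s(-1))))**2 = (-12 + (6*(-1) + 6*6))**2 = (-12 + (-6 + 36))**2 = (-12 + 30)**2 = 18**2 = 324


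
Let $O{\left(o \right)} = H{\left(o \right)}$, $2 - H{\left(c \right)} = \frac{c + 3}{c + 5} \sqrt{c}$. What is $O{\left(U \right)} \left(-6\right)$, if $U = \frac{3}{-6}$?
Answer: $-12 + \frac{5 i \sqrt{2}}{3} \approx -12.0 + 2.357 i$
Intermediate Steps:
$U = - \frac{1}{2}$ ($U = 3 \left(- \frac{1}{6}\right) = - \frac{1}{2} \approx -0.5$)
$H{\left(c \right)} = 2 - \frac{\sqrt{c} \left(3 + c\right)}{5 + c}$ ($H{\left(c \right)} = 2 - \frac{c + 3}{c + 5} \sqrt{c} = 2 - \frac{3 + c}{5 + c} \sqrt{c} = 2 - \frac{\sqrt{c} \left(3 + c\right)}{5 + c}$)
$O{\left(o \right)} = \frac{10 - o^{\frac{3}{2}} - 3 \sqrt{o} + 2 o}{5 + o}$
$O{\left(U \right)} \left(-6\right) = \frac{10 - \left(- \frac{1}{2}\right)^{\frac{3}{2}} - 3 \sqrt{- \frac{1}{2}} + 2 \left(- \frac{1}{2}\right)}{5 - \frac{1}{2}} \left(-6\right) = \frac{10 - - \frac{i \sqrt{2}}{4} - 3 \frac{i \sqrt{2}}{2} - 1}{\frac{9}{2}} \left(-6\right) = \frac{2 \left(10 + \frac{i \sqrt{2}}{4} - \frac{3 i \sqrt{2}}{2} - 1\right)}{9} \left(-6\right) = \frac{2 \left(9 - \frac{5 i \sqrt{2}}{4}\right)}{9} \left(-6\right) = \left(2 - \frac{5 i \sqrt{2}}{18}\right) \left(-6\right) = -12 + \frac{5 i \sqrt{2}}{3}$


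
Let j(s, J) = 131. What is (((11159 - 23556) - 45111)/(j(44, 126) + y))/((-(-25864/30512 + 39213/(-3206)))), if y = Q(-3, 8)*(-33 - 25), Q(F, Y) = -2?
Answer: -175797412868/9875268715 ≈ -17.802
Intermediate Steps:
y = 116 (y = -2*(-33 - 25) = -2*(-58) = 116)
(((11159 - 23556) - 45111)/(j(44, 126) + y))/((-(-25864/30512 + 39213/(-3206)))) = (((11159 - 23556) - 45111)/(131 + 116))/((-(-25864/30512 + 39213/(-3206)))) = ((-12397 - 45111)/247)/((-(-25864*1/30512 + 39213*(-1/3206)))) = (-57508*1/247)/((-(-3233/3814 - 39213/3206))) = -57508/(247*((-1*(-39980845/3056921)))) = -57508/(247*39980845/3056921) = -57508/247*3056921/39980845 = -175797412868/9875268715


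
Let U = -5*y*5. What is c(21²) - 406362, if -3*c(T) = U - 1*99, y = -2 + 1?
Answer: -1219012/3 ≈ -4.0634e+5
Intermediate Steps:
y = -1
U = 25 (U = -5*(-1)*5 = 5*5 = 25)
c(T) = 74/3 (c(T) = -(25 - 1*99)/3 = -(25 - 99)/3 = -⅓*(-74) = 74/3)
c(21²) - 406362 = 74/3 - 406362 = -1219012/3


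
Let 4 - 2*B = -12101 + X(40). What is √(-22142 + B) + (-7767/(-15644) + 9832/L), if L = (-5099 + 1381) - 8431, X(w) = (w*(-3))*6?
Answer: -59450525/190058956 + I*√62918/2 ≈ -0.3128 + 125.42*I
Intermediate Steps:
X(w) = -18*w (X(w) = -3*w*6 = -18*w)
L = -12149 (L = -3718 - 8431 = -12149)
B = 12825/2 (B = 2 - (-12101 - 18*40)/2 = 2 - (-12101 - 720)/2 = 2 - ½*(-12821) = 2 + 12821/2 = 12825/2 ≈ 6412.5)
√(-22142 + B) + (-7767/(-15644) + 9832/L) = √(-22142 + 12825/2) + (-7767/(-15644) + 9832/(-12149)) = √(-31459/2) + (-7767*(-1/15644) + 9832*(-1/12149)) = I*√62918/2 + (7767/15644 - 9832/12149) = I*√62918/2 - 59450525/190058956 = -59450525/190058956 + I*√62918/2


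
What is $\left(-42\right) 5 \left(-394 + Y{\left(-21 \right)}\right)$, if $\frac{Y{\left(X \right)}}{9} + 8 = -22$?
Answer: $139440$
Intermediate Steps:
$Y{\left(X \right)} = -270$ ($Y{\left(X \right)} = -72 + 9 \left(-22\right) = -72 - 198 = -270$)
$\left(-42\right) 5 \left(-394 + Y{\left(-21 \right)}\right) = \left(-42\right) 5 \left(-394 - 270\right) = \left(-210\right) \left(-664\right) = 139440$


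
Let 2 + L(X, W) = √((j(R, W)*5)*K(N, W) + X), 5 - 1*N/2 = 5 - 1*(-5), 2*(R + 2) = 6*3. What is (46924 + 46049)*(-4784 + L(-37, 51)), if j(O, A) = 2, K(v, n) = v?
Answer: -444968778 + 92973*I*√137 ≈ -4.4497e+8 + 1.0882e+6*I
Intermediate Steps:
R = 7 (R = -2 + (6*3)/2 = -2 + (½)*18 = -2 + 9 = 7)
N = -10 (N = 10 - 2*(5 - 1*(-5)) = 10 - 2*(5 + 5) = 10 - 2*10 = 10 - 20 = -10)
L(X, W) = -2 + √(-100 + X) (L(X, W) = -2 + √((2*5)*(-10) + X) = -2 + √(10*(-10) + X) = -2 + √(-100 + X))
(46924 + 46049)*(-4784 + L(-37, 51)) = (46924 + 46049)*(-4784 + (-2 + √(-100 - 37))) = 92973*(-4784 + (-2 + √(-137))) = 92973*(-4784 + (-2 + I*√137)) = 92973*(-4786 + I*√137) = -444968778 + 92973*I*√137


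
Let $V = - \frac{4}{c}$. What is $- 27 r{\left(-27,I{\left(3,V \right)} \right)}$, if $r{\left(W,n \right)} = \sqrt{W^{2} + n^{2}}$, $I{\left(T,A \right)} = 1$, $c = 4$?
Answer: $- 27 \sqrt{730} \approx -729.5$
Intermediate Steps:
$V = -1$ ($V = - \frac{4}{4} = \left(-4\right) \frac{1}{4} = -1$)
$- 27 r{\left(-27,I{\left(3,V \right)} \right)} = - 27 \sqrt{\left(-27\right)^{2} + 1^{2}} = - 27 \sqrt{729 + 1} = - 27 \sqrt{730}$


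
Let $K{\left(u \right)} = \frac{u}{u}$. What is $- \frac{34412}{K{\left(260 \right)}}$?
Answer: $-34412$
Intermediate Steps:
$K{\left(u \right)} = 1$
$- \frac{34412}{K{\left(260 \right)}} = - \frac{34412}{1} = \left(-34412\right) 1 = -34412$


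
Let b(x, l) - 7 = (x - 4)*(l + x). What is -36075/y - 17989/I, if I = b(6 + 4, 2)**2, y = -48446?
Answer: -646351019/302351486 ≈ -2.1377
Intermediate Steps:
b(x, l) = 7 + (-4 + x)*(l + x) (b(x, l) = 7 + (x - 4)*(l + x) = 7 + (-4 + x)*(l + x))
I = 6241 (I = (7 + (6 + 4)**2 - 4*2 - 4*(6 + 4) + 2*(6 + 4))**2 = (7 + 10**2 - 8 - 4*10 + 2*10)**2 = (7 + 100 - 8 - 40 + 20)**2 = 79**2 = 6241)
-36075/y - 17989/I = -36075/(-48446) - 17989/6241 = -36075*(-1/48446) - 17989*1/6241 = 36075/48446 - 17989/6241 = -646351019/302351486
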